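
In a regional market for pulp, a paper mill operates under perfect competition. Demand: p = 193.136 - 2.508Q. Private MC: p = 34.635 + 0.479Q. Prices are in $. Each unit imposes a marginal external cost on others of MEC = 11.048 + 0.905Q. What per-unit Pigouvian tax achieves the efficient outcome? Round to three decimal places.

Social marginal cost = private MC + MEC = 45.683 + 1.384Q.
Set SMC = demand: 45.683 + 1.384Q = 193.136 - 2.508Q → Q* = 37.8862.
The Pigouvian tax equals MEC at Q*: 11.048 + 0.905×37.8862 = 45.3350.

tax = $45.335 per unit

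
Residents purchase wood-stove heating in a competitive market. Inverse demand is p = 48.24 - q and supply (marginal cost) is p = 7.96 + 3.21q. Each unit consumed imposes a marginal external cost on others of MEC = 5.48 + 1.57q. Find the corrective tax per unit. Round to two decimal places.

Social marginal benefit = demand − MEC = 42.76 - 2.57q.
Set SMB = MC: 42.76 - 2.57q = 7.96 + 3.21q → q* = 6.0208.
The Pigouvian tax equals MEC at q*: 5.48 + 1.57×6.0208 = 14.9327.

tax = 14.93 per unit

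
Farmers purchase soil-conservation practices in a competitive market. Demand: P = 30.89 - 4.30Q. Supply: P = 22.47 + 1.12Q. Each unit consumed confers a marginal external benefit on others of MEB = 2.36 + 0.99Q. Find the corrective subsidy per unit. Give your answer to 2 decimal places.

Social marginal benefit = demand + MEB = 33.25 - 3.31Q.
Set SMB = MC: 33.25 - 3.31Q = 22.47 + 1.12Q → Q* = 2.4334.
The Pigouvian subsidy equals MEB at Q*: 2.36 + 0.99×2.4334 = 4.7691.

subsidy = 4.77 per unit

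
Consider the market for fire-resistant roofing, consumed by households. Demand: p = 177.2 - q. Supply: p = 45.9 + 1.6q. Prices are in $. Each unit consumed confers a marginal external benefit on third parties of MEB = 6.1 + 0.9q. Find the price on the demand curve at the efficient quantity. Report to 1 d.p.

Social marginal benefit = demand + MEB = 183.3 - 0.1q.
Set SMB = MC: 183.3 - 0.1q = 45.9 + 1.6q → q* = 80.8235.
Consumer price on the demand curve at q*: 177.2 − 1.0×80.8235 = 96.3765.

P = $96.4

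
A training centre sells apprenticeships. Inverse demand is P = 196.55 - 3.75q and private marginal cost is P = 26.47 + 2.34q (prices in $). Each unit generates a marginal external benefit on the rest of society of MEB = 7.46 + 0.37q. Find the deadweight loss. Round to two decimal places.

DWL = $27.67

Market equilibrium (private): 26.47 + 2.34q = 196.55 - 3.75q → q_m = 27.9278.
Social marginal cost = private MC − MEB = 19.01 + 1.97q.
Set SMC = demand: 19.01 + 1.97q = 196.55 - 3.75q → q* = 31.0385.
The loss is the area between SMC and demand from q* to q_m; with linear curves that's a triangle of height MEB(q_m).
DWL = ½ × 3.1107 × 17.7933 = 27.6748.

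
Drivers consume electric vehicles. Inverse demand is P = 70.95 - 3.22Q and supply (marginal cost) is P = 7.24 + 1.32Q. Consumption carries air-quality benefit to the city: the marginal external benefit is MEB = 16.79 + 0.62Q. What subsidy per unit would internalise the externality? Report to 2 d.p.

Social marginal benefit = demand + MEB = 87.74 - 2.60Q.
Set SMB = MC: 87.74 - 2.60Q = 7.24 + 1.32Q → Q* = 20.5357.
The Pigouvian subsidy equals MEB at Q*: 16.79 + 0.62×20.5357 = 29.5221.

subsidy = 29.52 per unit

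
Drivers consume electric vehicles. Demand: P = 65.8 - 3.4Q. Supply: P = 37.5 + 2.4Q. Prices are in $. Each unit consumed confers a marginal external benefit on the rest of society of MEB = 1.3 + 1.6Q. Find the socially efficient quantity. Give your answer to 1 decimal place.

Q* = 7.0

Social marginal benefit = demand + MEB = 67.1 - 1.8Q.
Set SMB = MC: 67.1 - 1.8Q = 37.5 + 2.4Q → Q* = 7.0476.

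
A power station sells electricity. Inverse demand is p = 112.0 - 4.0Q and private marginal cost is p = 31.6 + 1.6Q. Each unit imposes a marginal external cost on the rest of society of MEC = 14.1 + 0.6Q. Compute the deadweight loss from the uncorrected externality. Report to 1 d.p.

DWL = 41.6

Market equilibrium (private): 31.6 + 1.6Q = 112.0 - 4.0Q → Q_m = 14.3571.
Social marginal cost = private MC + MEC = 45.7 + 2.2Q.
Set SMC = demand: 45.7 + 2.2Q = 112.0 - 4.0Q → Q* = 10.6935.
The welfare-loss triangle has base |Q_m − Q*| and height MEC(Q_m) (the vertical gap between SMC and demand is zero at Q* and MEC at Q_m).
DWL = ½ × 3.6636 × 22.7143 = 41.6081.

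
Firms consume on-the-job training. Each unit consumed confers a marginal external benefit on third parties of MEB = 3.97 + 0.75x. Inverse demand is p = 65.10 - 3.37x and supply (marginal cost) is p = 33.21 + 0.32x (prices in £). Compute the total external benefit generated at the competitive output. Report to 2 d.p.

Market equilibrium (private): 33.21 + 0.32x = 65.10 - 3.37x → x_m = 8.6423.
Total external benefit = ∫₀^{x_m} (3.97 + 0.75x) dx = 3.97×8.6423 + ½×0.75×8.6423² = 62.3184.

£62.32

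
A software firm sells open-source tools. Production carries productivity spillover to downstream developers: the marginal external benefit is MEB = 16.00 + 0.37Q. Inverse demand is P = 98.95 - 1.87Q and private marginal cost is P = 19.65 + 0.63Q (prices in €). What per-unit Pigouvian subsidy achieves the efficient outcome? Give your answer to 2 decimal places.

subsidy = €32.55 per unit

Social marginal cost = private MC − MEB = 3.65 + 0.26Q.
Set SMC = demand: 3.65 + 0.26Q = 98.95 - 1.87Q → Q* = 44.7418.
The Pigouvian subsidy equals MEB at Q*: 16.00 + 0.37×44.7418 = 32.5545.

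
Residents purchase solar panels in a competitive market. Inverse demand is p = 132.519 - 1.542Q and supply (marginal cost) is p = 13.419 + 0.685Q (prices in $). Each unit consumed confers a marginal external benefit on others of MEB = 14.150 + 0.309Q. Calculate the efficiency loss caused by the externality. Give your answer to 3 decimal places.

DWL = $245.301

Market equilibrium (private): 13.419 + 0.685Q = 132.519 - 1.542Q → Q_m = 53.4800.
Social marginal benefit = demand + MEB = 146.669 - 1.233Q.
Set SMB = MC: 146.669 - 1.233Q = 13.419 + 0.685Q → Q* = 69.4734.
Height of the DWL triangle at Q_m is SMB(Q_m) − MC(Q_m) = MEB(Q_m) = 30.6753.
DWL = ½ × 15.9934 × 30.6753 = 245.3012.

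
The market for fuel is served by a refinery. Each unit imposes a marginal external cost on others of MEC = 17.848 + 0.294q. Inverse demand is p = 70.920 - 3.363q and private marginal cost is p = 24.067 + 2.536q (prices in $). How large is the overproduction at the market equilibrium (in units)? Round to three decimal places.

3.259 units

Market equilibrium (private): 24.067 + 2.536q = 70.920 - 3.363q → q_m = 7.9425.
Social marginal cost = private MC + MEC = 41.915 + 2.830q.
Set SMC = demand: 41.915 + 2.830q = 70.920 - 3.363q → q* = 4.6835.
Gap = |7.9425 − 4.6835| = 3.2590.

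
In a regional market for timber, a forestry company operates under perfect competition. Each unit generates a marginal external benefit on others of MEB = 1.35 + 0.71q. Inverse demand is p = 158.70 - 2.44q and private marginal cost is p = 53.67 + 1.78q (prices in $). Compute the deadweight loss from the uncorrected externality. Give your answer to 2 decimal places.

DWL = $51.54

Market equilibrium (private): 53.67 + 1.78q = 158.70 - 2.44q → q_m = 24.8886.
Social marginal cost = private MC − MEB = 52.32 + 1.07q.
Set SMC = demand: 52.32 + 1.07q = 158.70 - 2.44q → q* = 30.3077.
Height of the DWL triangle at q_m is demand(q_m) − SMC(q_m) = MEB(q_m) = 19.0209.
DWL = ½ × 5.4191 × 19.0209 = 51.5381.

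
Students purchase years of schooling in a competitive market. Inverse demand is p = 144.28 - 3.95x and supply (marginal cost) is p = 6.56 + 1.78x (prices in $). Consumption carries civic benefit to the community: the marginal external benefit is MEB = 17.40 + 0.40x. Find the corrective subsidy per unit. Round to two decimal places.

subsidy = $29.04 per unit

Social marginal benefit = demand + MEB = 161.68 - 3.55x.
Set SMB = MC: 161.68 - 3.55x = 6.56 + 1.78x → x* = 29.1032.
The Pigouvian subsidy equals MEB at x*: 17.40 + 0.40×29.1032 = 29.0413.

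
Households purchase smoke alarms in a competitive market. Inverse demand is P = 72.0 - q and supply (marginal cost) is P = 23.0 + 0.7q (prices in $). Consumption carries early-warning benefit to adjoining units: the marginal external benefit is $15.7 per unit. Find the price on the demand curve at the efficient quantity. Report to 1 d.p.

Social marginal benefit = demand + MEB = 87.7 - q.
Set SMB = MC: 87.7 - q = 23.0 + 0.7q → q* = 38.0588.
Consumer price on the demand curve at q*: 72.0 − 1.0×38.0588 = 33.9412.

P = $33.9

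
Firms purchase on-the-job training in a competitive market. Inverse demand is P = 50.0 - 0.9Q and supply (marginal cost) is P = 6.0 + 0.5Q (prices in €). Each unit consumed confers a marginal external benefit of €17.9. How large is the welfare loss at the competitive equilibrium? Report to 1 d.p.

Market equilibrium (private): 6.0 + 0.5Q = 50.0 - 0.9Q → Q_m = 31.4286.
Social marginal benefit = demand + MEB = 67.9 - 0.9Q.
Set SMB = MC: 67.9 - 0.9Q = 6.0 + 0.5Q → Q* = 44.2143.
The welfare-loss triangle has base |Q_m − Q*| and height MEB(Q_m) (the vertical gap between SMB and MC is zero at Q* and MEB at Q_m).
DWL = ½ × 12.7857 × 17.9000 = 114.4320.

DWL = €114.4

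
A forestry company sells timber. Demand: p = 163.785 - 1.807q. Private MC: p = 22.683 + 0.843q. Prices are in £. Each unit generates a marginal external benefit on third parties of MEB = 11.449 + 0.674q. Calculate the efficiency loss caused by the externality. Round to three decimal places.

Market equilibrium (private): 22.683 + 0.843q = 163.785 - 1.807q → q_m = 53.2460.
Social marginal cost = private MC − MEB = 11.234 + 0.169q.
Set SMC = demand: 11.234 + 0.169q = 163.785 - 1.807q → q* = 77.2019.
Between q* and q_m the wedge demand − SMC runs linearly from 0 to MEB(q_m), so the loss is a triangle.
DWL = ½ × 23.9559 × 47.3368 = 566.9978.

DWL = £566.998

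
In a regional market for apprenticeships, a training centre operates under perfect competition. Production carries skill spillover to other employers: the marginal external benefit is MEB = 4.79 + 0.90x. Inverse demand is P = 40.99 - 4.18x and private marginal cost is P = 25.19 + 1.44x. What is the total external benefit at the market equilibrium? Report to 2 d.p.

Market equilibrium (private): 25.19 + 1.44x = 40.99 - 4.18x → x_m = 2.8114.
Total external benefit = ∫₀^{x_m} (4.79 + 0.90x) dx = 4.79×2.8114 + ½×0.90×2.8114² = 17.0234.

17.02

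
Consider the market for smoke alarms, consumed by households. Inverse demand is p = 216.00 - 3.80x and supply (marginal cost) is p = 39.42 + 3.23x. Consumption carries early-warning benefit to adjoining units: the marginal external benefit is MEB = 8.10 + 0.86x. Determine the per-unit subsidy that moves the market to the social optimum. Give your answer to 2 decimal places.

Social marginal benefit = demand + MEB = 224.10 - 2.94x.
Set SMB = MC: 224.10 - 2.94x = 39.42 + 3.23x → x* = 29.9319.
The Pigouvian subsidy equals MEB at x*: 8.10 + 0.86×29.9319 = 33.8414.

subsidy = 33.84 per unit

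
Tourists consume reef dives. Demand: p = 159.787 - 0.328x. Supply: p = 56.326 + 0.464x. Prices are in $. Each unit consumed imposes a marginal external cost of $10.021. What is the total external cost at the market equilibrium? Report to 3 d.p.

$1309.069

Market equilibrium (private): 56.326 + 0.464x = 159.787 - 0.328x → x_m = 130.6326.
Total external cost = MEC × x_m = 10.021 × 130.6326 = 1309.0693.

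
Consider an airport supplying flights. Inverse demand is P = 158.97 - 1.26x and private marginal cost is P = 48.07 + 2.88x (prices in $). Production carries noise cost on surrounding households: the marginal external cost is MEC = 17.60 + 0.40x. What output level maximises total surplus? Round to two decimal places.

x* = 20.55

Social marginal cost = private MC + MEC = 65.67 + 3.28x.
Set SMC = demand: 65.67 + 3.28x = 158.97 - 1.26x → x* = 20.5507.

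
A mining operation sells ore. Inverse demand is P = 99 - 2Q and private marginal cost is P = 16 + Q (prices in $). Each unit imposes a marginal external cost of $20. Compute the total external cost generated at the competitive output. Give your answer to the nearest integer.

$553

Market equilibrium (private): 16 + Q = 99 - 2Q → Q_m = 27.6667.
Total external cost = MEC × Q_m = 20 × 27.6667 = 553.3340.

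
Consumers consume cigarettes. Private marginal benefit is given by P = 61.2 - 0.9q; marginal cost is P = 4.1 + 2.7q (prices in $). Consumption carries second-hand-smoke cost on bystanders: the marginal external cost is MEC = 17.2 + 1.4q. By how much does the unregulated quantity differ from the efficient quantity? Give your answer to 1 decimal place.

Market equilibrium (private): 4.1 + 2.7q = 61.2 - 0.9q → q_m = 15.8611.
Social marginal benefit = demand − MEC = 44.0 - 2.3q.
Set SMB = MC: 44.0 - 2.3q = 4.1 + 2.7q → q* = 7.9800.
Gap = |15.8611 − 7.9800| = 7.8811.

7.9 units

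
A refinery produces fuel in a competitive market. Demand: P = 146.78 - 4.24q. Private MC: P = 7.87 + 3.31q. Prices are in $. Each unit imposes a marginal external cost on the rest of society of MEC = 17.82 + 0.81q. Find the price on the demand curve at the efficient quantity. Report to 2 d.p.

P = $85.37

Social marginal cost = private MC + MEC = 25.69 + 4.12q.
Set SMC = demand: 25.69 + 4.12q = 146.78 - 4.24q → q* = 14.4844.
Consumer price on the demand curve at q*: 146.78 − 4.24×14.4844 = 85.3661.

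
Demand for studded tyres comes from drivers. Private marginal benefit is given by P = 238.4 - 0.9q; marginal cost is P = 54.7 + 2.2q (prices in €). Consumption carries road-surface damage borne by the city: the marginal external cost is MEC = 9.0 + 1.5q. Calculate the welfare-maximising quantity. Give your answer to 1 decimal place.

Social marginal benefit = demand − MEC = 229.4 - 2.4q.
Set SMB = MC: 229.4 - 2.4q = 54.7 + 2.2q → q* = 37.9783.

q* = 38.0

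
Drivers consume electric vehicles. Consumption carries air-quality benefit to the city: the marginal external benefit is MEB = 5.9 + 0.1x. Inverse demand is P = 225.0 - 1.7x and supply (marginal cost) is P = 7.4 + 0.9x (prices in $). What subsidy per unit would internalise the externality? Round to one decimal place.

subsidy = $14.8 per unit

Social marginal benefit = demand + MEB = 230.9 - 1.6x.
Set SMB = MC: 230.9 - 1.6x = 7.4 + 0.9x → x* = 89.4000.
The Pigouvian subsidy equals MEB at x*: 5.9 + 0.1×89.4000 = 14.8400.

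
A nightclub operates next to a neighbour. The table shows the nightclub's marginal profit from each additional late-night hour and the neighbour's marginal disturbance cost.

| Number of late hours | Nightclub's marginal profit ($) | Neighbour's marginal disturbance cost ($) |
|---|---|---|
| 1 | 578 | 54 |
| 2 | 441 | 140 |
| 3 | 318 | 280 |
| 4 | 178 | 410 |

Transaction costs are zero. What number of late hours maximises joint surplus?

3

Bargaining reaches the level where marginal profit last exceeds marginal disturbance cost.
That holds through level 3 (318 ≥ 280) but not at 4 (178 < 410).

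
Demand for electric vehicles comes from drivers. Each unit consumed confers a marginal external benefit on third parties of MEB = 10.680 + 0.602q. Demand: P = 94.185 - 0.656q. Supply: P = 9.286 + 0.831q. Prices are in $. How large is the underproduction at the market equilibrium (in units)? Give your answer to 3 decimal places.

Market equilibrium (private): 9.286 + 0.831q = 94.185 - 0.656q → q_m = 57.0941.
Social marginal benefit = demand + MEB = 104.865 - 0.054q.
Set SMB = MC: 104.865 - 0.054q = 9.286 + 0.831q → q* = 107.9989.
Gap = |57.0941 − 107.9989| = 50.9048.

50.905 units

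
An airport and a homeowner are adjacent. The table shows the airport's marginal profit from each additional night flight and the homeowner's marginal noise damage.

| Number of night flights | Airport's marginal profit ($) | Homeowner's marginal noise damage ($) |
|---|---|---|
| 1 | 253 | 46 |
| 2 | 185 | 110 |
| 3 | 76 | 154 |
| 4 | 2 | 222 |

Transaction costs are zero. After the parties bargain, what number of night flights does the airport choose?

2

Bargaining reaches the level where marginal profit last exceeds marginal noise damage.
That holds through level 2 (185 ≥ 110) but not at 3 (76 < 154).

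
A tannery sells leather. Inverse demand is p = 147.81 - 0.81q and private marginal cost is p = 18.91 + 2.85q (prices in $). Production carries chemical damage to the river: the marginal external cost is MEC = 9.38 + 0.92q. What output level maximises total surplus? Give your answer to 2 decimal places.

q* = 26.10

Social marginal cost = private MC + MEC = 28.29 + 3.77q.
Set SMC = demand: 28.29 + 3.77q = 147.81 - 0.81q → q* = 26.0961.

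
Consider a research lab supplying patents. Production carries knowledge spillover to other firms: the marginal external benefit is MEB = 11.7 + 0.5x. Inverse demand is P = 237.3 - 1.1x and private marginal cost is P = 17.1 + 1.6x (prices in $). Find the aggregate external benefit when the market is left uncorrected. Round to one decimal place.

Market equilibrium (private): 17.1 + 1.6x = 237.3 - 1.1x → x_m = 81.5556.
Total external benefit = ∫₀^{x_m} (11.7 + 0.5x) dx = 11.7×81.5556 + ½×0.5×81.5556² = 2617.0295.

$2617.0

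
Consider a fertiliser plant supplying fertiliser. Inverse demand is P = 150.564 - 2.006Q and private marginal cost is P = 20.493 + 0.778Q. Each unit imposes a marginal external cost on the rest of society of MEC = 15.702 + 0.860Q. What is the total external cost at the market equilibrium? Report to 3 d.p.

Market equilibrium (private): 20.493 + 0.778Q = 150.564 - 2.006Q → Q_m = 46.7209.
Total external cost = ∫₀^{Q_m} (15.702 + 0.860Q) dQ = 15.702×46.7209 + ½×0.860×46.7209² = 1672.2338.

1672.234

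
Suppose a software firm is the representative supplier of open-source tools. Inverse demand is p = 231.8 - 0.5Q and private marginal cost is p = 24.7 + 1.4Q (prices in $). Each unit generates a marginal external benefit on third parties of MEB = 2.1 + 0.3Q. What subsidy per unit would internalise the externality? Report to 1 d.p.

subsidy = $41.3 per unit

Social marginal cost = private MC − MEB = 22.6 + 1.1Q.
Set SMC = demand: 22.6 + 1.1Q = 231.8 - 0.5Q → Q* = 130.7500.
The Pigouvian subsidy equals MEB at Q*: 2.1 + 0.3×130.7500 = 41.3250.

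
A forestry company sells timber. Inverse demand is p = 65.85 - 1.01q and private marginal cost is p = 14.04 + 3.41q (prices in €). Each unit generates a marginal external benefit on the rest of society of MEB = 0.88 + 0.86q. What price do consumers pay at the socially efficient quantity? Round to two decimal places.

Social marginal cost = private MC − MEB = 13.16 + 2.55q.
Set SMC = demand: 13.16 + 2.55q = 65.85 - 1.01q → q* = 14.8006.
Consumer price on the demand curve at q*: 65.85 − 1.01×14.8006 = 50.9014.

P = €50.90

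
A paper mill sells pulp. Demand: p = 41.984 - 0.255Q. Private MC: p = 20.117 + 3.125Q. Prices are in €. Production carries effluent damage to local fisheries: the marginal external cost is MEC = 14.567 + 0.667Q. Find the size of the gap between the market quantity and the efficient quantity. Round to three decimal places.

Market equilibrium (private): 20.117 + 3.125Q = 41.984 - 0.255Q → Q_m = 6.4695.
Social marginal cost = private MC + MEC = 34.684 + 3.792Q.
Set SMC = demand: 34.684 + 3.792Q = 41.984 - 0.255Q → Q* = 1.8038.
Gap = |6.4695 − 1.8038| = 4.6657.

4.666 units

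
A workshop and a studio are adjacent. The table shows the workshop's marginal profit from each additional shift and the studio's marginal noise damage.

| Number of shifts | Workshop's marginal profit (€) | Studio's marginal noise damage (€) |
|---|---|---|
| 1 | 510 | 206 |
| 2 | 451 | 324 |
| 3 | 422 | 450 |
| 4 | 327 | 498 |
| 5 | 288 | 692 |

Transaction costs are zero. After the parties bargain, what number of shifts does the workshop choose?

2

Bargaining reaches the level where marginal profit last exceeds marginal noise damage.
That holds through level 2 (451 ≥ 324) but not at 3 (422 < 450).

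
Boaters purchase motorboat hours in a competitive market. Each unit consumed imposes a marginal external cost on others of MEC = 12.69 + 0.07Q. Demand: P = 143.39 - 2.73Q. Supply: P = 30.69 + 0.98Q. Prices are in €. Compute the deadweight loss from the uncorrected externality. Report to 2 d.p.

Market equilibrium (private): 30.69 + 0.98Q = 143.39 - 2.73Q → Q_m = 30.3774.
Social marginal benefit = demand − MEC = 130.70 - 2.80Q.
Set SMB = MC: 130.70 - 2.80Q = 30.69 + 0.98Q → Q* = 26.4577.
Height of the DWL triangle at Q_m is MC(Q_m) − SMB(Q_m) = MEC(Q_m) = 14.8164.
DWL = ½ × 3.9197 × 14.8164 = 29.0379.

DWL = €29.04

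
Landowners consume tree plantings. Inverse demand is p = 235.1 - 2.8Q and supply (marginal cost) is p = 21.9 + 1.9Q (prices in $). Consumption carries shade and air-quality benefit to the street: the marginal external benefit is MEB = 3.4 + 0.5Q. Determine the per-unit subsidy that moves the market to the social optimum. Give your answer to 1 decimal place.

Social marginal benefit = demand + MEB = 238.5 - 2.3Q.
Set SMB = MC: 238.5 - 2.3Q = 21.9 + 1.9Q → Q* = 51.5714.
The Pigouvian subsidy equals MEB at Q*: 3.4 + 0.5×51.5714 = 29.1857.

subsidy = $29.2 per unit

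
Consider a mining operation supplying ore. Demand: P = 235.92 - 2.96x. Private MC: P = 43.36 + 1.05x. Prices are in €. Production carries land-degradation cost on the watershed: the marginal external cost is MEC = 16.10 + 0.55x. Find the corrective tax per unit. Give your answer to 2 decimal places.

tax = €37.38 per unit

Social marginal cost = private MC + MEC = 59.46 + 1.60x.
Set SMC = demand: 59.46 + 1.60x = 235.92 - 2.96x → x* = 38.6974.
The Pigouvian tax equals MEC at x*: 16.10 + 0.55×38.6974 = 37.3836.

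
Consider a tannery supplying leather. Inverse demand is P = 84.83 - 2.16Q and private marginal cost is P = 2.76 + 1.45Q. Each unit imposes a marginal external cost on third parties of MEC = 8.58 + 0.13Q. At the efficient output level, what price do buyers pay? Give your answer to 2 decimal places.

Social marginal cost = private MC + MEC = 11.34 + 1.58Q.
Set SMC = demand: 11.34 + 1.58Q = 84.83 - 2.16Q → Q* = 19.6497.
Consumer price on the demand curve at Q*: 84.83 − 2.16×19.6497 = 42.3866.

P = 42.39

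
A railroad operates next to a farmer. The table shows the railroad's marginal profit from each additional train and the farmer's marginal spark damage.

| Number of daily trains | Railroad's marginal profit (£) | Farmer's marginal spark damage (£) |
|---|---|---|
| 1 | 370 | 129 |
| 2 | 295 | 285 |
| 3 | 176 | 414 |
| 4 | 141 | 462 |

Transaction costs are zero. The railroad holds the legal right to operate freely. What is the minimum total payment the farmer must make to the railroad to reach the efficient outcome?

Left alone the railroad would choose level 4 (marginal profit stays positive).
Efficient level: k* = 2 (marginal profit ≥ marginal spark damage through 2).
The farmer must at least cover the railroad's forgone profit from cutting 4→2: 176 + 141 = 317.

£317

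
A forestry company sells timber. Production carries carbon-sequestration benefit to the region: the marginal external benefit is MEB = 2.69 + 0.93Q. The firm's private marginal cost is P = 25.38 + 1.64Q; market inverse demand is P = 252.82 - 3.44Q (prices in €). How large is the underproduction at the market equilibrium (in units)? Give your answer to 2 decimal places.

Market equilibrium (private): 25.38 + 1.64Q = 252.82 - 3.44Q → Q_m = 44.7717.
Social marginal cost = private MC − MEB = 22.69 + 0.71Q.
Set SMC = demand: 22.69 + 0.71Q = 252.82 - 3.44Q → Q* = 55.4530.
Gap = |44.7717 − 55.4530| = 10.6813.

10.68 units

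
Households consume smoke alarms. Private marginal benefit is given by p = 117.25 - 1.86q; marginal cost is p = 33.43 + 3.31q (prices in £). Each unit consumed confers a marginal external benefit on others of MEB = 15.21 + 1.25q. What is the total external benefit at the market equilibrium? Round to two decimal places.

£410.88

Market equilibrium (private): 33.43 + 3.31q = 117.25 - 1.86q → q_m = 16.2128.
Total external benefit = ∫₀^{q_m} (15.21 + 1.25q) dq = 15.21×16.2128 + ½×1.25×16.2128² = 410.8810.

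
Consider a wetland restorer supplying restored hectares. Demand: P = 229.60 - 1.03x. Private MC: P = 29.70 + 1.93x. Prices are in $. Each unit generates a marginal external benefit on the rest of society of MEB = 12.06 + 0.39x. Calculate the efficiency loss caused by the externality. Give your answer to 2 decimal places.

DWL = $286.85

Market equilibrium (private): 29.70 + 1.93x = 229.60 - 1.03x → x_m = 67.5338.
Social marginal cost = private MC − MEB = 17.64 + 1.54x.
Set SMC = demand: 17.64 + 1.54x = 229.60 - 1.03x → x* = 82.4747.
The loss is the area between SMC and demand from x* to x_m; with linear curves that's a triangle of height MEB(x_m).
DWL = ½ × 14.9409 × 38.3982 = 286.8518.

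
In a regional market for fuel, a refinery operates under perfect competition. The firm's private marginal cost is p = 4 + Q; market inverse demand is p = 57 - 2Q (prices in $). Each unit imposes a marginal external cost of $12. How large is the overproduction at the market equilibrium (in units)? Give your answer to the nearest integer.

Market equilibrium (private): 4 + Q = 57 - 2Q → Q_m = 17.6667.
Social marginal cost = private MC + MEC = 16 + Q.
Set SMC = demand: 16 + Q = 57 - 2Q → Q* = 13.6667.
Gap = |17.6667 − 13.6667| = 4.0000.

4 units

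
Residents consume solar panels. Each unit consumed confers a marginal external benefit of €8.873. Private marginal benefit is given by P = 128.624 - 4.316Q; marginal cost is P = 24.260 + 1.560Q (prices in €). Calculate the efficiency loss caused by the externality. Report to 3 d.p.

Market equilibrium (private): 24.260 + 1.560Q = 128.624 - 4.316Q → Q_m = 17.7611.
Social marginal benefit = demand + MEB = 137.497 - 4.316Q.
Set SMB = MC: 137.497 - 4.316Q = 24.260 + 1.560Q → Q* = 19.2711.
Between Q* and Q_m the wedge SMB − MC runs linearly from 0 to MEB(Q_m), so the loss is a triangle.
DWL = ½ × 1.5100 × 8.8730 = 6.6991.

DWL = €6.699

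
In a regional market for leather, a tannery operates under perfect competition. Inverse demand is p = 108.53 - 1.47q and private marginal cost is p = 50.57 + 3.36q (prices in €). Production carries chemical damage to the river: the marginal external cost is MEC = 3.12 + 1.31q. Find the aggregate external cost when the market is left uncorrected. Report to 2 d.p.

€131.76

Market equilibrium (private): 50.57 + 3.36q = 108.53 - 1.47q → q_m = 12.0000.
Total external cost = ∫₀^{q_m} (3.12 + 1.31q) dq = 3.12×12.0000 + ½×1.31×12.0000² = 131.7600.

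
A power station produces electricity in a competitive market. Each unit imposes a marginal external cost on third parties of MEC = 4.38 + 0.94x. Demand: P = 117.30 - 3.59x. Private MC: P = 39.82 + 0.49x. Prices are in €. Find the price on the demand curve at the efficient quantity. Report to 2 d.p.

Social marginal cost = private MC + MEC = 44.20 + 1.43x.
Set SMC = demand: 44.20 + 1.43x = 117.30 - 3.59x → x* = 14.5618.
Consumer price on the demand curve at x*: 117.30 − 3.59×14.5618 = 65.0231.

P = €65.02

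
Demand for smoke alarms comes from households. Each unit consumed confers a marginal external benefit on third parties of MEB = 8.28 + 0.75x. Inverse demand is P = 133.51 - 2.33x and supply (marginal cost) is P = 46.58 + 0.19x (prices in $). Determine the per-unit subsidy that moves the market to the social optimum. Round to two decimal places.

subsidy = $48.62 per unit

Social marginal benefit = demand + MEB = 141.79 - 1.58x.
Set SMB = MC: 141.79 - 1.58x = 46.58 + 0.19x → x* = 53.7910.
The Pigouvian subsidy equals MEB at x*: 8.28 + 0.75×53.7910 = 48.6233.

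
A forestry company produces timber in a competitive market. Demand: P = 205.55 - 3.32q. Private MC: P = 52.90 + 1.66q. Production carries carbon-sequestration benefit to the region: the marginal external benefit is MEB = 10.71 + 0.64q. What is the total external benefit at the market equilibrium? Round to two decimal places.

628.96

Market equilibrium (private): 52.90 + 1.66q = 205.55 - 3.32q → q_m = 30.6526.
Total external benefit = ∫₀^{q_m} (10.71 + 0.64q) dq = 10.71×30.6526 + ½×0.64×30.6526² = 628.9555.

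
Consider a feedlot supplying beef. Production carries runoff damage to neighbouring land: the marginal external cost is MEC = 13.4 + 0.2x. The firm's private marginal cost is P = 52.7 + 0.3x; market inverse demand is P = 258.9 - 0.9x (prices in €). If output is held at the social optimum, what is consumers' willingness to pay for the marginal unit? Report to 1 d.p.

Social marginal cost = private MC + MEC = 66.1 + 0.5x.
Set SMC = demand: 66.1 + 0.5x = 258.9 - 0.9x → x* = 137.7143.
Consumer price on the demand curve at x*: 258.9 − 0.9×137.7143 = 134.9571.

P = €135.0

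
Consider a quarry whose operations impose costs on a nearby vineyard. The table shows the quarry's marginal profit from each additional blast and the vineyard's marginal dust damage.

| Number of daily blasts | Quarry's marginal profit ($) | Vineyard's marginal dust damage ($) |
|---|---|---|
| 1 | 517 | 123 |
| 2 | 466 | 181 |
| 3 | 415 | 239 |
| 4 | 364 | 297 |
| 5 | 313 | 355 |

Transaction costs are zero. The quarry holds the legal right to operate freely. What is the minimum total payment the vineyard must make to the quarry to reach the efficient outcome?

$313

Left alone the quarry would choose level 5 (marginal profit stays positive).
Efficient level: k* = 4 (marginal profit ≥ marginal dust damage through 4).
The vineyard must at least cover the quarry's forgone profit from cutting 5→4: 313 = 313.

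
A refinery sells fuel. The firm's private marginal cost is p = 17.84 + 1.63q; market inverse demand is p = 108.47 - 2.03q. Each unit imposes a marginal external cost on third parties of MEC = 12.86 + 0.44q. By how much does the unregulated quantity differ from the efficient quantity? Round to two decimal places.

5.79 units

Market equilibrium (private): 17.84 + 1.63q = 108.47 - 2.03q → q_m = 24.7623.
Social marginal cost = private MC + MEC = 30.70 + 2.07q.
Set SMC = demand: 30.70 + 2.07q = 108.47 - 2.03q → q* = 18.9683.
Gap = |24.7623 − 18.9683| = 5.7940.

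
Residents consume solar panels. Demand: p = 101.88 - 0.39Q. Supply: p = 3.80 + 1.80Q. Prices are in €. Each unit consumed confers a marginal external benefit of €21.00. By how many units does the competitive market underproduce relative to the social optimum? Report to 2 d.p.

9.59 units

Market equilibrium (private): 3.80 + 1.80Q = 101.88 - 0.39Q → Q_m = 44.7854.
Social marginal benefit = demand + MEB = 122.88 - 0.39Q.
Set SMB = MC: 122.88 - 0.39Q = 3.80 + 1.80Q → Q* = 54.3744.
Gap = |44.7854 − 54.3744| = 9.5890.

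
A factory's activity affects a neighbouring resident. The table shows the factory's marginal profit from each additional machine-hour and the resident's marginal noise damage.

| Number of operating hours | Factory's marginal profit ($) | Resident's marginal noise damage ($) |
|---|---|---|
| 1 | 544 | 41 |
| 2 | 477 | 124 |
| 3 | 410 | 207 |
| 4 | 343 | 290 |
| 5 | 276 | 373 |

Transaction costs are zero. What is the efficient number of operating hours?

Bargaining reaches the level where marginal profit last exceeds marginal noise damage.
That holds through level 4 (343 ≥ 290) but not at 5 (276 < 373).

4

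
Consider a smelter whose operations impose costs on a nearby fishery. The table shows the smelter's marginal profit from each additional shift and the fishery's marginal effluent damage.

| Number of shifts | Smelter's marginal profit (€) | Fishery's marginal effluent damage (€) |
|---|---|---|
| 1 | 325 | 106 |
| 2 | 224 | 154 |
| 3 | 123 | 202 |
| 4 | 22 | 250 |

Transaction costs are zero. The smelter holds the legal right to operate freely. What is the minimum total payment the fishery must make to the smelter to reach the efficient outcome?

€145

Left alone the smelter would choose level 4 (marginal profit stays positive).
Efficient level: k* = 2 (marginal profit ≥ marginal effluent damage through 2).
The fishery must at least cover the smelter's forgone profit from cutting 4→2: 123 + 22 = 145.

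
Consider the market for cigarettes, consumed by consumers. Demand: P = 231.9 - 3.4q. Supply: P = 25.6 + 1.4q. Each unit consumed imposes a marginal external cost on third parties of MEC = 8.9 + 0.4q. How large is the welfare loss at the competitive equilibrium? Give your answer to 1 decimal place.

Market equilibrium (private): 25.6 + 1.4q = 231.9 - 3.4q → q_m = 42.9792.
Social marginal benefit = demand − MEC = 223.0 - 3.8q.
Set SMB = MC: 223.0 - 3.8q = 25.6 + 1.4q → q* = 37.9615.
Between q* and q_m the wedge MC − SMB runs linearly from 0 to MEC(q_m), so the loss is a triangle.
DWL = ½ × 5.0177 × 26.0917 = 65.4602.

DWL = 65.5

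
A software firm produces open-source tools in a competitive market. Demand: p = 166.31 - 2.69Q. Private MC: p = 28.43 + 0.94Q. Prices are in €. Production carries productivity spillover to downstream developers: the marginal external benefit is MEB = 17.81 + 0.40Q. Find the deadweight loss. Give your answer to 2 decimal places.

Market equilibrium (private): 28.43 + 0.94Q = 166.31 - 2.69Q → Q_m = 37.9835.
Social marginal cost = private MC − MEB = 10.62 + 0.54Q.
Set SMC = demand: 10.62 + 0.54Q = 166.31 - 2.69Q → Q* = 48.2012.
Between Q* and Q_m the wedge demand − SMC runs linearly from 0 to MEB(Q_m), so the loss is a triangle.
DWL = ½ × 10.2177 × 33.0034 = 168.6094.

DWL = €168.61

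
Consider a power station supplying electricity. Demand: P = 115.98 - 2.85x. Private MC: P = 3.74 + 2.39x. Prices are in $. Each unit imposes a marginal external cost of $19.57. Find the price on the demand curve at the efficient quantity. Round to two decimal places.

P = $65.58

Social marginal cost = private MC + MEC = 23.31 + 2.39x.
Set SMC = demand: 23.31 + 2.39x = 115.98 - 2.85x → x* = 17.6851.
Consumer price on the demand curve at x*: 115.98 − 2.85×17.6851 = 65.5775.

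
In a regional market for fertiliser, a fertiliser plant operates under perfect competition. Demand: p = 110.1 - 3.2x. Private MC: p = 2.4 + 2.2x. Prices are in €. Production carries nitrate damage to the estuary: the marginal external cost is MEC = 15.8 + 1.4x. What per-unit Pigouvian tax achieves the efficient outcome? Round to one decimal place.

Social marginal cost = private MC + MEC = 18.2 + 3.6x.
Set SMC = demand: 18.2 + 3.6x = 110.1 - 3.2x → x* = 13.5147.
The Pigouvian tax equals MEC at x*: 15.8 + 1.4×13.5147 = 34.7206.

tax = €34.7 per unit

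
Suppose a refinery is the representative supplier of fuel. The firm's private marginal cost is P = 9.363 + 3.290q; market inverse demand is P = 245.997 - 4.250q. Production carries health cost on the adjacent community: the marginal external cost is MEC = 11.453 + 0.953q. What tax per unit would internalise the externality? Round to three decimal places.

tax = 36.721 per unit

Social marginal cost = private MC + MEC = 20.816 + 4.243q.
Set SMC = demand: 20.816 + 4.243q = 245.997 - 4.250q → q* = 26.5137.
The Pigouvian tax equals MEC at q*: 11.453 + 0.953×26.5137 = 36.7206.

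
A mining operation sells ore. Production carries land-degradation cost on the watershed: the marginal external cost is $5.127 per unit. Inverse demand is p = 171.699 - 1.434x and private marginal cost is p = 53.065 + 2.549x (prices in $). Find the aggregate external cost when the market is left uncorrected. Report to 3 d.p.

$152.708

Market equilibrium (private): 53.065 + 2.549x = 171.699 - 1.434x → x_m = 29.7851.
Total external cost = MEC × x_m = 5.127 × 29.7851 = 152.7082.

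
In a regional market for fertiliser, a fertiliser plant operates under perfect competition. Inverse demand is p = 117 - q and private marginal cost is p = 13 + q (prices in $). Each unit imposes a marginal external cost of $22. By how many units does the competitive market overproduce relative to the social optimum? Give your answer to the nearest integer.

11 units

Market equilibrium (private): 13 + q = 117 - q → q_m = 52.0000.
Social marginal cost = private MC + MEC = 35 + q.
Set SMC = demand: 35 + q = 117 - q → q* = 41.0000.
Gap = |52.0000 − 41.0000| = 11.0000.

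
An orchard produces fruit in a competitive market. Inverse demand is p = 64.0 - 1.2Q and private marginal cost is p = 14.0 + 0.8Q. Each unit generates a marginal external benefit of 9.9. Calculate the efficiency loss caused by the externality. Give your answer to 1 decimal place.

DWL = 24.5

Market equilibrium (private): 14.0 + 0.8Q = 64.0 - 1.2Q → Q_m = 25.0000.
Social marginal cost = private MC − MEB = 4.1 + 0.8Q.
Set SMC = demand: 4.1 + 0.8Q = 64.0 - 1.2Q → Q* = 29.9500.
The loss is the area between SMC and demand from Q* to Q_m; with linear curves that's a triangle of height MEB(Q_m).
DWL = ½ × 4.9500 × 9.9000 = 24.5025.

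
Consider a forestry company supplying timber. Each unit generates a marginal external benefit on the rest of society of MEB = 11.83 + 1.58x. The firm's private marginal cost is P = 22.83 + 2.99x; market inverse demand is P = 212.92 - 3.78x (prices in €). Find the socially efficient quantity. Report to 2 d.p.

Social marginal cost = private MC − MEB = 11.00 + 1.41x.
Set SMC = demand: 11.00 + 1.41x = 212.92 - 3.78x → x* = 38.9056.

x* = 38.91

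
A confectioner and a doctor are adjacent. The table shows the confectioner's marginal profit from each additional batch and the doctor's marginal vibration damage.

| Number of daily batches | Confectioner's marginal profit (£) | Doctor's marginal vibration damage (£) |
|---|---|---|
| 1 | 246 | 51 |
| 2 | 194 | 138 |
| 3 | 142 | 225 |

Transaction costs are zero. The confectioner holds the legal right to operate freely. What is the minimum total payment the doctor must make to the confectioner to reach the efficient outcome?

Left alone the confectioner would choose level 3 (marginal profit stays positive).
Efficient level: k* = 2 (marginal profit ≥ marginal vibration damage through 2).
The doctor must at least cover the confectioner's forgone profit from cutting 3→2: 142 = 142.

£142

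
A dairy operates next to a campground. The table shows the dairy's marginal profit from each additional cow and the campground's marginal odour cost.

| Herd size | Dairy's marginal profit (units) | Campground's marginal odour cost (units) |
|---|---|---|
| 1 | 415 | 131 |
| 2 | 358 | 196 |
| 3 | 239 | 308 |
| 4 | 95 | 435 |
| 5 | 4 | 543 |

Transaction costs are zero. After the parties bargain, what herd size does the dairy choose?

2

Bargaining reaches the level where marginal profit last exceeds marginal odour cost.
That holds through level 2 (358 ≥ 196) but not at 3 (239 < 308).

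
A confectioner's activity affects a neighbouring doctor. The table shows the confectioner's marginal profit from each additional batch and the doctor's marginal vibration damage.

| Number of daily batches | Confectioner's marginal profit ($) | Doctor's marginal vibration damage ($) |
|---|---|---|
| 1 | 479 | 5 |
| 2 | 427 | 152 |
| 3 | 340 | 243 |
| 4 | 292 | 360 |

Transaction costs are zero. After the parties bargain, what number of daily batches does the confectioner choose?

Bargaining reaches the level where marginal profit last exceeds marginal vibration damage.
That holds through level 3 (340 ≥ 243) but not at 4 (292 < 360).

3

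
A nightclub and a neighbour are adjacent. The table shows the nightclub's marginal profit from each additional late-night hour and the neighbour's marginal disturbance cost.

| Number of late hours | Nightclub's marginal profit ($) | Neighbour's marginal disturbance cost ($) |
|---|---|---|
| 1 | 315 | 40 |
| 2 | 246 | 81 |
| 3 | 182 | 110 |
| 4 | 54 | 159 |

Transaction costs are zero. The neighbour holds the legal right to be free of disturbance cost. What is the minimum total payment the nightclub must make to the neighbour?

$231

Efficient level: marginal profit ≥ marginal disturbance cost through level 3, so k* = 3.
With the neighbour holding the right, the nightclub must at least compensate total damage at k*: 40 + 81 + 110 = 231.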